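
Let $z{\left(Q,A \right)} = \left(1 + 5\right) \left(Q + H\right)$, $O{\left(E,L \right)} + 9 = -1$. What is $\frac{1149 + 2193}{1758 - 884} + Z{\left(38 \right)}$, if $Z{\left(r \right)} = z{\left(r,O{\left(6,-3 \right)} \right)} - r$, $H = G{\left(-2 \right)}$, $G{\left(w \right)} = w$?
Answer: $\frac{79457}{437} \approx 181.82$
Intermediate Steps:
$H = -2$
$O{\left(E,L \right)} = -10$ ($O{\left(E,L \right)} = -9 - 1 = -10$)
$z{\left(Q,A \right)} = -12 + 6 Q$ ($z{\left(Q,A \right)} = \left(1 + 5\right) \left(Q - 2\right) = 6 \left(-2 + Q\right) = -12 + 6 Q$)
$Z{\left(r \right)} = -12 + 5 r$ ($Z{\left(r \right)} = \left(-12 + 6 r\right) - r = -12 + 5 r$)
$\frac{1149 + 2193}{1758 - 884} + Z{\left(38 \right)} = \frac{1149 + 2193}{1758 - 884} + \left(-12 + 5 \cdot 38\right) = \frac{3342}{1758 + \left(-896 + 12\right)} + \left(-12 + 190\right) = \frac{3342}{1758 - 884} + 178 = \frac{3342}{874} + 178 = 3342 \cdot \frac{1}{874} + 178 = \frac{1671}{437} + 178 = \frac{79457}{437}$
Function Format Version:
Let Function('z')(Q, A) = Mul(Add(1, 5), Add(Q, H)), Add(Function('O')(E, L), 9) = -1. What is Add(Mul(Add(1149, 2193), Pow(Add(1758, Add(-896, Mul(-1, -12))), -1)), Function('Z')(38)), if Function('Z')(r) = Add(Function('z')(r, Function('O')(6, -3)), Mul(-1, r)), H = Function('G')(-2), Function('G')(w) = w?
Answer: Rational(79457, 437) ≈ 181.82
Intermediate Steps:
H = -2
Function('O')(E, L) = -10 (Function('O')(E, L) = Add(-9, -1) = -10)
Function('z')(Q, A) = Add(-12, Mul(6, Q)) (Function('z')(Q, A) = Mul(Add(1, 5), Add(Q, -2)) = Mul(6, Add(-2, Q)) = Add(-12, Mul(6, Q)))
Function('Z')(r) = Add(-12, Mul(5, r)) (Function('Z')(r) = Add(Add(-12, Mul(6, r)), Mul(-1, r)) = Add(-12, Mul(5, r)))
Add(Mul(Add(1149, 2193), Pow(Add(1758, Add(-896, Mul(-1, -12))), -1)), Function('Z')(38)) = Add(Mul(Add(1149, 2193), Pow(Add(1758, Add(-896, Mul(-1, -12))), -1)), Add(-12, Mul(5, 38))) = Add(Mul(3342, Pow(Add(1758, Add(-896, 12)), -1)), Add(-12, 190)) = Add(Mul(3342, Pow(Add(1758, -884), -1)), 178) = Add(Mul(3342, Pow(874, -1)), 178) = Add(Mul(3342, Rational(1, 874)), 178) = Add(Rational(1671, 437), 178) = Rational(79457, 437)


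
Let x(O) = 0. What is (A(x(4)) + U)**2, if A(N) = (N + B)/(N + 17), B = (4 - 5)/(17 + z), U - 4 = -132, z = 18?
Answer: 5800497921/354025 ≈ 16384.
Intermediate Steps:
U = -128 (U = 4 - 132 = -128)
B = -1/35 (B = (4 - 5)/(17 + 18) = -1/35 ≈ -0.028571)
A(N) = (-1/35 + N)/(17 + N) (A(N) = (N - 1/35)/(N + 17) = (-1/35 + N)/(17 + N))
(A(x(4)) + U)**2 = ((-1/35 + 0)/(17 + 0) - 128)**2 = (-1/35/17 - 128)**2 = ((1/17)*(-1/35) - 128)**2 = (-1/595 - 128)**2 = (-76161/595)**2 = 5800497921/354025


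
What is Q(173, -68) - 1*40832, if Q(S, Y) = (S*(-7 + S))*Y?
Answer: -1993656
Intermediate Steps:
Q(S, Y) = S*Y*(-7 + S)
Q(173, -68) - 1*40832 = 173*(-68)*(-7 + 173) - 1*40832 = 173*(-68)*166 - 40832 = -1952824 - 40832 = -1993656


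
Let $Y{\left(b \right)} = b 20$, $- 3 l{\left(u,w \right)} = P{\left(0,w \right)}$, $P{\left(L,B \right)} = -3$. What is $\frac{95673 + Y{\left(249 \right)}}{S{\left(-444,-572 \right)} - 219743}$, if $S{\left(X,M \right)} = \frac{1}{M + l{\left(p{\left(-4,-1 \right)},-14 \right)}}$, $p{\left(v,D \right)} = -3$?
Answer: $- \frac{19157621}{41824418} \approx -0.45805$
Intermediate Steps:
$l{\left(u,w \right)} = 1$ ($l{\left(u,w \right)} = \left(- \frac{1}{3}\right) \left(-3\right) = 1$)
$Y{\left(b \right)} = 20 b$
$S{\left(X,M \right)} = \frac{1}{1 + M}$ ($S{\left(X,M \right)} = \frac{1}{M + 1} = \frac{1}{1 + M}$)
$\frac{95673 + Y{\left(249 \right)}}{S{\left(-444,-572 \right)} - 219743} = \frac{95673 + 20 \cdot 249}{\frac{1}{1 - 572} - 219743} = \frac{95673 + 4980}{\frac{1}{-571} - 219743} = \frac{100653}{- \frac{1}{571} - 219743} = \frac{100653}{- \frac{125473254}{571}} = 100653 \left(- \frac{571}{125473254}\right) = - \frac{19157621}{41824418}$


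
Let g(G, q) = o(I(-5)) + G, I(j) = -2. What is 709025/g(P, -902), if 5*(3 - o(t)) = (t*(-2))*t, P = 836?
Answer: 3545125/4203 ≈ 843.47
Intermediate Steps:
o(t) = 3 + 2*t²/5 (o(t) = 3 - t*(-2)*t/5 = 3 - (-2*t)*t/5 = 3 - (-2)*t²/5 = 3 + 2*t²/5)
g(G, q) = 23/5 + G (g(G, q) = (3 + (⅖)*(-2)²) + G = (3 + (⅖)*4) + G = (3 + 8/5) + G = 23/5 + G)
709025/g(P, -902) = 709025/(23/5 + 836) = 709025/(4203/5) = 709025*(5/4203) = 3545125/4203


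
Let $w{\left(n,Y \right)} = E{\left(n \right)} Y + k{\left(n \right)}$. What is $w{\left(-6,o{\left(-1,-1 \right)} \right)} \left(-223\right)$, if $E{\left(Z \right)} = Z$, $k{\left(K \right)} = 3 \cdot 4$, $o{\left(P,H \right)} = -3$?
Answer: $-6690$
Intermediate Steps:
$k{\left(K \right)} = 12$
$w{\left(n,Y \right)} = 12 + Y n$ ($w{\left(n,Y \right)} = n Y + 12 = Y n + 12 = 12 + Y n$)
$w{\left(-6,o{\left(-1,-1 \right)} \right)} \left(-223\right) = \left(12 - -18\right) \left(-223\right) = \left(12 + 18\right) \left(-223\right) = 30 \left(-223\right) = -6690$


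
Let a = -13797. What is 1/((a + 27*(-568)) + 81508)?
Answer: 1/52375 ≈ 1.9093e-5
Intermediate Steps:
1/((a + 27*(-568)) + 81508) = 1/((-13797 + 27*(-568)) + 81508) = 1/((-13797 - 15336) + 81508) = 1/(-29133 + 81508) = 1/52375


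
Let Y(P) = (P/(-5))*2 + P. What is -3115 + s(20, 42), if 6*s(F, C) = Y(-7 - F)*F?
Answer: -3169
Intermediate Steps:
Y(P) = 3*P/5 (Y(P) = (P*(-⅕))*2 + P = -P/5*2 + P = -2*P/5 + P = 3*P/5)
s(F, C) = F*(-21/5 - 3*F/5)/6 (s(F, C) = ((3*(-7 - F)/5)*F)/6 = ((-21/5 - 3*F/5)*F)/6 = (F*(-21/5 - 3*F/5))/6 = F*(-21/5 - 3*F/5)/6)
-3115 + s(20, 42) = -3115 - ⅒*20*(7 + 20) = -3115 - ⅒*20*27 = -3115 - 54 = -3169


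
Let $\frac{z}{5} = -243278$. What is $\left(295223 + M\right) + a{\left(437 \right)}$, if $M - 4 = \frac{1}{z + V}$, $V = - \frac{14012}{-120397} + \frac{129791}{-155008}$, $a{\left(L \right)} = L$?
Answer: $\frac{6711835825862868581968}{22700889610779571} \approx 2.9566 \cdot 10^{5}$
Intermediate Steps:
$V = - \frac{13454474931}{18662498176}$ ($V = \left(-14012\right) \left(- \frac{1}{120397}\right) + 129791 \left(- \frac{1}{155008}\right) = \frac{14012}{120397} - \frac{129791}{155008} = - \frac{13454474931}{18662498176} \approx -0.72094$)
$z = -1216390$ ($z = 5 \left(-243278\right) = -1216390$)
$M = \frac{90803539780620108}{22700889610779571}$ ($M = 4 + \frac{1}{-1216390 - \frac{13454474931}{18662498176}} = 4 + \frac{1}{- \frac{22700889610779571}{18662498176}} = 4 - \frac{18662498176}{22700889610779571} = \frac{90803539780620108}{22700889610779571} \approx 4.0$)
$\left(295223 + M\right) + a{\left(437 \right)} = \left(295223 + \frac{90803539780620108}{22700889610779571}\right) + 437 = \frac{6701915537102957909441}{22700889610779571} + 437 = \frac{6711835825862868581968}{22700889610779571}$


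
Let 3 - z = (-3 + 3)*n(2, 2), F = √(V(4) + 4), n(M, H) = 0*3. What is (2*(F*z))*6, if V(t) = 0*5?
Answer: 72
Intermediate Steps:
n(M, H) = 0
V(t) = 0
F = 2 (F = √(0 + 4) = √4 = 2)
z = 3 (z = 3 - (-3 + 3)*0 = 3 - 0*0 = 3 - 1*0 = 3 + 0 = 3)
(2*(F*z))*6 = (2*(2*3))*6 = (2*6)*6 = 12*6 = 72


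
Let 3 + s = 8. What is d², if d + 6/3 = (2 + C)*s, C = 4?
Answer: 784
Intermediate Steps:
s = 5 (s = -3 + 8 = 5)
d = 28 (d = -2 + (2 + 4)*5 = -2 + 6*5 = -2 + 30 = 28)
d² = 28² = 784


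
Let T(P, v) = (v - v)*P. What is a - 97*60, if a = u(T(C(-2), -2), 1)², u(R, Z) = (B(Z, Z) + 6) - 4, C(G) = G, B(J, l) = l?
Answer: -5811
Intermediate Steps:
T(P, v) = 0 (T(P, v) = 0*P = 0)
u(R, Z) = 2 + Z (u(R, Z) = (Z + 6) - 4 = (6 + Z) - 4 = 2 + Z)
a = 9 (a = (2 + 1)² = 3² = 9)
a - 97*60 = 9 - 97*60 = 9 - 5820 = -5811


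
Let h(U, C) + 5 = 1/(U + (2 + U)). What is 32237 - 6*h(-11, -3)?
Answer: 322673/10 ≈ 32267.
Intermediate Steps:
h(U, C) = -5 + 1/(2 + 2*U) (h(U, C) = -5 + 1/(U + (2 + U)) = -5 + 1/(2 + 2*U))
32237 - 6*h(-11, -3) = 32237 - 6*(-9 - 10*(-11))/(2*(1 - 11)) = 32237 - 6*(1/2)*(-9 + 110)/(-10) = 32237 - 6*(1/2)*(-1/10)*101 = 32237 - 6*(-101)/20 = 32237 - 1*(-303/10) = 32237 + 303/10 = 322673/10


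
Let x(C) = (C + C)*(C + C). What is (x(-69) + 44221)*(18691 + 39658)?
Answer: 3691449485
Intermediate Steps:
x(C) = 4*C**2 (x(C) = (2*C)*(2*C) = 4*C**2)
(x(-69) + 44221)*(18691 + 39658) = (4*(-69)**2 + 44221)*(18691 + 39658) = (4*4761 + 44221)*58349 = (19044 + 44221)*58349 = 63265*58349 = 3691449485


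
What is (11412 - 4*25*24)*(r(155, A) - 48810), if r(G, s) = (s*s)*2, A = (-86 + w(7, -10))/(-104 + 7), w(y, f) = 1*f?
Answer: -4138624540296/9409 ≈ -4.3986e+8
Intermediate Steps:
w(y, f) = f
A = 96/97 (A = (-86 - 10)/(-104 + 7) = -96/(-97) = -96*(-1/97) = 96/97 ≈ 0.98969)
r(G, s) = 2*s² (r(G, s) = s²*2 = 2*s²)
(11412 - 4*25*24)*(r(155, A) - 48810) = (11412 - 4*25*24)*(2*(96/97)² - 48810) = (11412 - 100*24)*(2*(9216/9409) - 48810) = (11412 - 2400)*(18432/9409 - 48810) = 9012*(-459234858/9409) = -4138624540296/9409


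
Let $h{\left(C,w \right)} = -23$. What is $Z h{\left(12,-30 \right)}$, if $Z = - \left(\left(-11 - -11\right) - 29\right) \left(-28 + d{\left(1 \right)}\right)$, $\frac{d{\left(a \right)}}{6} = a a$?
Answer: $14674$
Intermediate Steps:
$d{\left(a \right)} = 6 a^{2}$ ($d{\left(a \right)} = 6 a a = 6 a^{2}$)
$Z = -638$ ($Z = - \left(\left(-11 - -11\right) - 29\right) \left(-28 + 6 \cdot 1^{2}\right) = - \left(\left(-11 + 11\right) - 29\right) \left(-28 + 6 \cdot 1\right) = - \left(0 - 29\right) \left(-28 + 6\right) = - \left(-29\right) \left(-22\right) = \left(-1\right) 638 = -638$)
$Z h{\left(12,-30 \right)} = \left(-638\right) \left(-23\right) = 14674$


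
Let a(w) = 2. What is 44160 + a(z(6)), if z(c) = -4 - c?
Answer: 44162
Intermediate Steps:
44160 + a(z(6)) = 44160 + 2 = 44162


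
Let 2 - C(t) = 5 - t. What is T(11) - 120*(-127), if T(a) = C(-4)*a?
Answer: 15163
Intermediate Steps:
C(t) = -3 + t (C(t) = 2 - (5 - t) = 2 + (-5 + t) = -3 + t)
T(a) = -7*a (T(a) = (-3 - 4)*a = -7*a)
T(11) - 120*(-127) = -7*11 - 120*(-127) = -77 + 15240 = 15163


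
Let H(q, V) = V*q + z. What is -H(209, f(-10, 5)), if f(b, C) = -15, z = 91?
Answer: 3044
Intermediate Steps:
H(q, V) = 91 + V*q (H(q, V) = V*q + 91 = 91 + V*q)
-H(209, f(-10, 5)) = -(91 - 15*209) = -(91 - 3135) = -1*(-3044) = 3044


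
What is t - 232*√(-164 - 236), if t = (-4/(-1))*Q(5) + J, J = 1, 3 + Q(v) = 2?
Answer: -3 - 4640*I ≈ -3.0 - 4640.0*I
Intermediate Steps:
Q(v) = -1 (Q(v) = -3 + 2 = -1)
t = -3 (t = -4/(-1)*(-1) + 1 = -4*(-1)*(-1) + 1 = 4*(-1) + 1 = -4 + 1 = -3)
t - 232*√(-164 - 236) = -3 - 232*√(-164 - 236) = -3 - 4640*I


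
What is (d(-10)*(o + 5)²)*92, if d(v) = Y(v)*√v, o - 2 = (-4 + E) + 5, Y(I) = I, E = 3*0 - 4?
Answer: -14720*I*√10 ≈ -46549.0*I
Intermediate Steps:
E = -4 (E = 0 - 4 = -4)
o = -1 (o = 2 + ((-4 - 4) + 5) = 2 + (-8 + 5) = 2 - 3 = -1)
d(v) = v^(3/2) (d(v) = v*√v = v^(3/2))
(d(-10)*(o + 5)²)*92 = ((-10)^(3/2)*(-1 + 5)²)*92 = (-10*I*√10*4²)*92 = (-10*I*√10*16)*92 = -160*I*√10*92 = -14720*I*√10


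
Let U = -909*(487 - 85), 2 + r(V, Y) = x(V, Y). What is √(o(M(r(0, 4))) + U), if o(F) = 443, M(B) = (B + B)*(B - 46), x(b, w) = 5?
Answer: 5*I*√14599 ≈ 604.13*I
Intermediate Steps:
r(V, Y) = 3 (r(V, Y) = -2 + 5 = 3)
M(B) = 2*B*(-46 + B) (M(B) = (2*B)*(-46 + B) = 2*B*(-46 + B))
U = -365418 (U = -909*402 = -365418)
√(o(M(r(0, 4))) + U) = √(443 - 365418) = √(-364975) = 5*I*√14599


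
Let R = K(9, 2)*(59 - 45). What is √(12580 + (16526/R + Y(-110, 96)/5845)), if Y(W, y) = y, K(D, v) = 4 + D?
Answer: √73157761745705/75985 ≈ 112.56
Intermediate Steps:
R = 182 (R = (4 + 9)*(59 - 45) = 13*14 = 182)
√(12580 + (16526/R + Y(-110, 96)/5845)) = √(12580 + (16526/182 + 96/5845)) = √(12580 + (16526*(1/182) + 96*(1/5845))) = √(12580 + (8263/91 + 96/5845)) = √(12580 + 6900853/75985) = √(962792153/75985) = √73157761745705/75985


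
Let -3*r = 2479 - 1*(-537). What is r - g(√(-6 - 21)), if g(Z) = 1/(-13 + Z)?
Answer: -591097/588 + 3*I*√3/196 ≈ -1005.3 + 0.026511*I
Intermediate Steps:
r = -3016/3 (r = -(2479 - 1*(-537))/3 = -(2479 + 537)/3 = -⅓*3016 = -3016/3 ≈ -1005.3)
r - g(√(-6 - 21)) = -3016/3 - 1/(-13 + √(-6 - 21)) = -3016/3 - 1/(-13 + √(-27)) = -3016/3 - 1/(-13 + 3*I*√3)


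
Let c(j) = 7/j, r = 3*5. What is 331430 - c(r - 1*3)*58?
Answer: 1988377/6 ≈ 3.3140e+5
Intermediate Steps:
r = 15
331430 - c(r - 1*3)*58 = 331430 - 7/(15 - 1*3)*58 = 331430 - 7/(15 - 3)*58 = 331430 - 7/12*58 = 331430 - 203/6 = 1988377/6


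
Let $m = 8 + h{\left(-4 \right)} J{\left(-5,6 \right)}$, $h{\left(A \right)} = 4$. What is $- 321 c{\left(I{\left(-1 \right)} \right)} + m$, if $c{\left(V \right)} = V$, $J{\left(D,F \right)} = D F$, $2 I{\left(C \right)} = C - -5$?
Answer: $-754$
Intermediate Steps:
$I{\left(C \right)} = \frac{5}{2} + \frac{C}{2}$ ($I{\left(C \right)} = \frac{C - -5}{2} = \frac{C + 5}{2} = \frac{5 + C}{2} = \frac{5}{2} + \frac{C}{2}$)
$m = -112$ ($m = 8 + 4 \left(\left(-5\right) 6\right) = 8 + 4 \left(-30\right) = 8 - 120 = -112$)
$- 321 c{\left(I{\left(-1 \right)} \right)} + m = - 321 \left(\frac{5}{2} + \frac{1}{2} \left(-1\right)\right) - 112 = - 321 \left(\frac{5}{2} - \frac{1}{2}\right) - 112 = \left(-321\right) 2 - 112 = -642 - 112 = -754$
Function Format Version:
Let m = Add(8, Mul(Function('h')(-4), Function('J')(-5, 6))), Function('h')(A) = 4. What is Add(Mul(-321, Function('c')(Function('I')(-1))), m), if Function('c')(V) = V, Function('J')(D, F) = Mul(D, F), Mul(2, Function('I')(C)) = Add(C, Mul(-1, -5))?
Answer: -754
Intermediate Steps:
Function('I')(C) = Add(Rational(5, 2), Mul(Rational(1, 2), C)) (Function('I')(C) = Mul(Rational(1, 2), Add(C, Mul(-1, -5))) = Mul(Rational(1, 2), Add(C, 5)) = Mul(Rational(1, 2), Add(5, C)) = Add(Rational(5, 2), Mul(Rational(1, 2), C)))
m = -112 (m = Add(8, Mul(4, Mul(-5, 6))) = Add(8, Mul(4, -30)) = Add(8, -120) = -112)
Add(Mul(-321, Function('c')(Function('I')(-1))), m) = Add(Mul(-321, Add(Rational(5, 2), Mul(Rational(1, 2), -1))), -112) = Add(Mul(-321, Add(Rational(5, 2), Rational(-1, 2))), -112) = Add(Mul(-321, 2), -112) = Add(-642, -112) = -754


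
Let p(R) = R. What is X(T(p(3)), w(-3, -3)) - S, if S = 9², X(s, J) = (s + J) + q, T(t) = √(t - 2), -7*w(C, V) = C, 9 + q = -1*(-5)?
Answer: -585/7 ≈ -83.571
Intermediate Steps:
q = -4 (q = -9 - 1*(-5) = -9 + 5 = -4)
w(C, V) = -C/7
T(t) = √(-2 + t)
X(s, J) = -4 + J + s (X(s, J) = (s + J) - 4 = (J + s) - 4 = -4 + J + s)
S = 81
X(T(p(3)), w(-3, -3)) - S = (-4 - ⅐*(-3) + √(-2 + 3)) - 1*81 = (-4 + 3/7 + √1) - 81 = (-4 + 3/7 + 1) - 81 = -18/7 - 81 = -585/7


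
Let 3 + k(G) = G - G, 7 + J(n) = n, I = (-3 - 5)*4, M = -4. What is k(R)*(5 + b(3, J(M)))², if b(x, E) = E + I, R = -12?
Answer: -4332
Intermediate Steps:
I = -32 (I = -8*4 = -32)
J(n) = -7 + n
b(x, E) = -32 + E (b(x, E) = E - 32 = -32 + E)
k(G) = -3 (k(G) = -3 + (G - G) = -3 + 0 = -3)
k(R)*(5 + b(3, J(M)))² = -3*(5 + (-32 + (-7 - 4)))² = -3*(5 + (-32 - 11))² = -3*(5 - 43)² = -3*(-38)² = -3*1444 = -4332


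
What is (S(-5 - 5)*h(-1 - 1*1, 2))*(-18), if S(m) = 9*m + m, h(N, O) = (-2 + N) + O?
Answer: -3600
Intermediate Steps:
h(N, O) = -2 + N + O
S(m) = 10*m
(S(-5 - 5)*h(-1 - 1*1, 2))*(-18) = ((10*(-5 - 5))*(-2 + (-1 - 1*1) + 2))*(-18) = ((10*(-10))*(-2 + (-1 - 1) + 2))*(-18) = -100*(-2 - 2 + 2)*(-18) = -100*(-2)*(-18) = 200*(-18) = -3600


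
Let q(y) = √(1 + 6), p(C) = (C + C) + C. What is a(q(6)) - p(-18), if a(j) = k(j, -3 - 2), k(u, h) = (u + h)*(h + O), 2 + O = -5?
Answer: 114 - 12*√7 ≈ 82.251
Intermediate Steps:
O = -7 (O = -2 - 5 = -7)
p(C) = 3*C (p(C) = 2*C + C = 3*C)
q(y) = √7
k(u, h) = (-7 + h)*(h + u) (k(u, h) = (u + h)*(h - 7) = (h + u)*(-7 + h) = (-7 + h)*(h + u))
a(j) = 60 - 12*j (a(j) = (-3 - 2)² - 7*(-3 - 2) - 7*j + (-3 - 2)*j = (-5)² - 7*(-5) - 7*j - 5*j = 25 + 35 - 7*j - 5*j = 60 - 12*j)
a(q(6)) - p(-18) = (60 - 12*√7) - 3*(-18) = (60 - 12*√7) - 1*(-54) = (60 - 12*√7) + 54 = 114 - 12*√7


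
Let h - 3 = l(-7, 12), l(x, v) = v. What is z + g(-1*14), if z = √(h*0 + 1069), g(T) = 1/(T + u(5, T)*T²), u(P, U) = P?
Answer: 1/966 + √1069 ≈ 32.697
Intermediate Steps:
h = 15 (h = 3 + 12 = 15)
g(T) = 1/(T + 5*T²)
z = √1069 (z = √(15*0 + 1069) = √(0 + 1069) = √1069 ≈ 32.696)
z + g(-1*14) = √1069 + 1/(((-1*14))*(1 + 5*(-1*14))) = √1069 + 1/((-14)*(1 + 5*(-14))) = √1069 - 1/(14*(1 - 70)) = √1069 - 1/14/(-69) = √1069 - 1/14*(-1/69) = √1069 + 1/966 = 1/966 + √1069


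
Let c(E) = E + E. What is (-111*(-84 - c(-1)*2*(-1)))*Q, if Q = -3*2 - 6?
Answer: -117216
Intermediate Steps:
Q = -12 (Q = -6 - 6 = -12)
c(E) = 2*E
(-111*(-84 - c(-1)*2*(-1)))*Q = -111*(-84 - (2*(-1))*2*(-1))*(-12) = -111*(-84 - (-2*2)*(-1))*(-12) = -111*(-84 - (-4)*(-1))*(-12) = -111*(-84 - 1*4)*(-12) = -111*(-84 - 4)*(-12) = -111*(-88)*(-12) = 9768*(-12) = -117216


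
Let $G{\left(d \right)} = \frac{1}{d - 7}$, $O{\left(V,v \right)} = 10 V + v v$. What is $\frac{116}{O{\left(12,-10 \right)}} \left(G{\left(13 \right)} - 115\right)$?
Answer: $- \frac{19981}{330} \approx -60.548$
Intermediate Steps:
$O{\left(V,v \right)} = v^{2} + 10 V$ ($O{\left(V,v \right)} = 10 V + v^{2} = v^{2} + 10 V$)
$G{\left(d \right)} = \frac{1}{-7 + d}$
$\frac{116}{O{\left(12,-10 \right)}} \left(G{\left(13 \right)} - 115\right) = \frac{116}{\left(-10\right)^{2} + 10 \cdot 12} \left(\frac{1}{-7 + 13} - 115\right) = \frac{116}{100 + 120} \left(\frac{1}{6} - 115\right) = \frac{116}{220} \left(\frac{1}{6} - 115\right) = 116 \cdot \frac{1}{220} \left(- \frac{689}{6}\right) = \frac{29}{55} \left(- \frac{689}{6}\right) = - \frac{19981}{330}$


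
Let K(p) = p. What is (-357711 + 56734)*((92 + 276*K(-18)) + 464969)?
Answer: -138477410861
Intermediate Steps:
(-357711 + 56734)*((92 + 276*K(-18)) + 464969) = (-357711 + 56734)*((92 + 276*(-18)) + 464969) = -300977*((92 - 4968) + 464969) = -300977*(-4876 + 464969) = -300977*460093 = -138477410861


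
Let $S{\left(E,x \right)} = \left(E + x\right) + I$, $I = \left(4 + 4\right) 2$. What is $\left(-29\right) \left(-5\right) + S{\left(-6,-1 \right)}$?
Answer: $154$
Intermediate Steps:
$I = 16$ ($I = 8 \cdot 2 = 16$)
$S{\left(E,x \right)} = 16 + E + x$ ($S{\left(E,x \right)} = \left(E + x\right) + 16 = 16 + E + x$)
$\left(-29\right) \left(-5\right) + S{\left(-6,-1 \right)} = \left(-29\right) \left(-5\right) - -9 = 145 + 9 = 154$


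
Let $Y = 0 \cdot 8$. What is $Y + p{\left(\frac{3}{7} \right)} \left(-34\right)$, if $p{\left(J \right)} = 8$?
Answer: $-272$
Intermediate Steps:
$Y = 0$
$Y + p{\left(\frac{3}{7} \right)} \left(-34\right) = 0 + 8 \left(-34\right) = 0 - 272 = -272$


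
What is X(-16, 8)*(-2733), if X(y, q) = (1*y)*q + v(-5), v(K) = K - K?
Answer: 349824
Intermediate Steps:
v(K) = 0
X(y, q) = q*y (X(y, q) = (1*y)*q + 0 = y*q + 0 = q*y + 0 = q*y)
X(-16, 8)*(-2733) = (8*(-16))*(-2733) = -128*(-2733) = 349824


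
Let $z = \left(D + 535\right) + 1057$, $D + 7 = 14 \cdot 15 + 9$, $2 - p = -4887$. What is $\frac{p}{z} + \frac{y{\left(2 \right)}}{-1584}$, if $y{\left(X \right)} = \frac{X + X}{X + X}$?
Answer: $\frac{175963}{64944} \approx 2.7095$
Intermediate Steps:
$p = 4889$ ($p = 2 - -4887 = 2 + 4887 = 4889$)
$D = 212$ ($D = -7 + \left(14 \cdot 15 + 9\right) = -7 + \left(210 + 9\right) = -7 + 219 = 212$)
$z = 1804$ ($z = \left(212 + 535\right) + 1057 = 747 + 1057 = 1804$)
$y{\left(X \right)} = 1$ ($y{\left(X \right)} = \frac{2 X}{2 X} = 2 X \frac{1}{2 X} = 1$)
$\frac{p}{z} + \frac{y{\left(2 \right)}}{-1584} = \frac{4889}{1804} + 1 \frac{1}{-1584} = 4889 \cdot \frac{1}{1804} + 1 \left(- \frac{1}{1584}\right) = \frac{4889}{1804} - \frac{1}{1584} = \frac{175963}{64944}$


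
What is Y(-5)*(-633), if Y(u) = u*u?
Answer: -15825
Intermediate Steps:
Y(u) = u**2
Y(-5)*(-633) = (-5)**2*(-633) = 25*(-633) = -15825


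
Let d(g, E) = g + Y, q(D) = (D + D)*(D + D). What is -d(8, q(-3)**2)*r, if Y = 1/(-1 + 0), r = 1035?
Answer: -7245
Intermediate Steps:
q(D) = 4*D**2 (q(D) = (2*D)*(2*D) = 4*D**2)
Y = -1 (Y = 1/(-1) = -1)
d(g, E) = -1 + g (d(g, E) = g - 1 = -1 + g)
-d(8, q(-3)**2)*r = -(-1 + 8)*1035 = -7*1035 = -1*7245 = -7245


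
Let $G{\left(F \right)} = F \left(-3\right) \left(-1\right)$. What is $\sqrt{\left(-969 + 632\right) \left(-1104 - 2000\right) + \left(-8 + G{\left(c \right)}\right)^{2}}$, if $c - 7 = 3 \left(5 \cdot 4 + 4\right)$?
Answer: $17 \sqrt{3801} \approx 1048.1$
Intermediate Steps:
$c = 79$ ($c = 7 + 3 \left(5 \cdot 4 + 4\right) = 7 + 3 \left(20 + 4\right) = 7 + 3 \cdot 24 = 7 + 72 = 79$)
$G{\left(F \right)} = 3 F$ ($G{\left(F \right)} = - 3 F \left(-1\right) = 3 F$)
$\sqrt{\left(-969 + 632\right) \left(-1104 - 2000\right) + \left(-8 + G{\left(c \right)}\right)^{2}} = \sqrt{\left(-969 + 632\right) \left(-1104 - 2000\right) + \left(-8 + 3 \cdot 79\right)^{2}} = \sqrt{\left(-337\right) \left(-3104\right) + \left(-8 + 237\right)^{2}} = \sqrt{1046048 + 229^{2}} = \sqrt{1046048 + 52441} = \sqrt{1098489} = 17 \sqrt{3801}$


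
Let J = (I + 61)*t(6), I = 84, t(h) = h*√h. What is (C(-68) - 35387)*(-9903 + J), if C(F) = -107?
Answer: 351497082 - 30879780*√6 ≈ 2.7586e+8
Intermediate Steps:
t(h) = h^(3/2)
J = 870*√6 (J = (84 + 61)*6^(3/2) = 145*(6*√6) = 870*√6 ≈ 2131.1)
(C(-68) - 35387)*(-9903 + J) = (-107 - 35387)*(-9903 + 870*√6) = -35494*(-9903 + 870*√6) = 351497082 - 30879780*√6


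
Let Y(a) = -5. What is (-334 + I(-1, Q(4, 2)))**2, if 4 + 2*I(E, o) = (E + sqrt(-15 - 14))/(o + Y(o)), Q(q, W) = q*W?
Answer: (2017 - I*sqrt(29))**2/36 ≈ 1.1301e+5 - 603.44*I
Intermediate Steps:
Q(q, W) = W*q
I(E, o) = -2 + (E + I*sqrt(29))/(2*(-5 + o)) (I(E, o) = -2 + ((E + sqrt(-15 - 14))/(o - 5))/2 = -2 + ((E + sqrt(-29))/(-5 + o))/2 = -2 + ((E + I*sqrt(29))/(-5 + o))/2 = -2 + (E + I*sqrt(29))/(2*(-5 + o)))
(-334 + I(-1, Q(4, 2)))**2 = (-334 + (20 - 1 - 8*4 + I*sqrt(29))/(2*(-5 + 2*4)))**2 = (-334 + (20 - 1 - 4*8 + I*sqrt(29))/(2*(-5 + 8)))**2 = (-334 + (1/2)*(20 - 1 - 32 + I*sqrt(29))/3)**2 = (-334 + (1/2)*(1/3)*(-13 + I*sqrt(29)))**2 = (-334 + (-13/6 + I*sqrt(29)/6))**2 = (-2017/6 + I*sqrt(29)/6)**2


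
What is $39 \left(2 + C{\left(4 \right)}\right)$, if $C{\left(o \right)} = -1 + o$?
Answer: $195$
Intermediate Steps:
$39 \left(2 + C{\left(4 \right)}\right) = 39 \left(2 + \left(-1 + 4\right)\right) = 39 \left(2 + 3\right) = 39 \cdot 5 = 195$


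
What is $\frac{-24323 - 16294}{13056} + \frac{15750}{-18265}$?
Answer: $- \frac{63166767}{15897856} \approx -3.9733$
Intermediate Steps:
$\frac{-24323 - 16294}{13056} + \frac{15750}{-18265} = \left(-40617\right) \frac{1}{13056} + 15750 \left(- \frac{1}{18265}\right) = - \frac{13539}{4352} - \frac{3150}{3653} = - \frac{63166767}{15897856}$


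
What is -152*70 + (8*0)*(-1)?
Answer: -10640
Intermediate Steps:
-152*70 + (8*0)*(-1) = -10640 + 0*(-1) = -10640 + 0 = -10640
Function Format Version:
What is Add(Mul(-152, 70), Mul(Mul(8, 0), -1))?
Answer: -10640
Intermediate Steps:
Add(Mul(-152, 70), Mul(Mul(8, 0), -1)) = Add(-10640, Mul(0, -1)) = Add(-10640, 0) = -10640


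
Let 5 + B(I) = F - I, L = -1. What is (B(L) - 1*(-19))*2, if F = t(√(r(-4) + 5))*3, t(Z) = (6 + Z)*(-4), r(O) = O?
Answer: -138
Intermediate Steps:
t(Z) = -24 - 4*Z
F = -84 (F = (-24 - 4*√(-4 + 5))*3 = (-24 - 4*√1)*3 = (-24 - 4*1)*3 = (-24 - 4)*3 = -28*3 = -84)
B(I) = -89 - I (B(I) = -5 + (-84 - I) = -89 - I)
(B(L) - 1*(-19))*2 = ((-89 - 1*(-1)) - 1*(-19))*2 = ((-89 + 1) + 19)*2 = (-88 + 19)*2 = -69*2 = -138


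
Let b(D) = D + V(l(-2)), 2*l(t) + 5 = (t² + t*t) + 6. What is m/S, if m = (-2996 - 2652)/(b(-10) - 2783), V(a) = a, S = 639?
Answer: 11296/3563703 ≈ 0.0031697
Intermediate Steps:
l(t) = ½ + t² (l(t) = -5/2 + ((t² + t*t) + 6)/2 = -5/2 + ((t² + t²) + 6)/2 = -5/2 + (2*t² + 6)/2 = -5/2 + (6 + 2*t²)/2 = -5/2 + (3 + t²) = ½ + t²)
b(D) = 9/2 + D (b(D) = D + (½ + (-2)²) = D + (½ + 4) = D + 9/2 = 9/2 + D)
m = 11296/5577 (m = (-2996 - 2652)/((9/2 - 10) - 2783) = -5648/(-11/2 - 2783) = -5648/(-5577/2) = -5648*(-2/5577) = 11296/5577 ≈ 2.0255)
m/S = (11296/5577)/639 = (11296/5577)*(1/639) = 11296/3563703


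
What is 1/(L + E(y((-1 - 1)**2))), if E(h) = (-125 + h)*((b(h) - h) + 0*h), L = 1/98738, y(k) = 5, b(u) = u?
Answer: 98738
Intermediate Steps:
L = 1/98738 ≈ 1.0128e-5
E(h) = 0 (E(h) = (-125 + h)*((h - h) + 0*h) = (-125 + h)*(0 + 0) = (-125 + h)*0 = 0)
1/(L + E(y((-1 - 1)**2))) = 1/(1/98738 + 0) = 1/(1/98738) = 98738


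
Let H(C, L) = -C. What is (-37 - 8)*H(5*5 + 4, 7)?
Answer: 1305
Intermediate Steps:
(-37 - 8)*H(5*5 + 4, 7) = (-37 - 8)*(-(5*5 + 4)) = -(-45)*(25 + 4) = -(-45)*29 = -45*(-29) = 1305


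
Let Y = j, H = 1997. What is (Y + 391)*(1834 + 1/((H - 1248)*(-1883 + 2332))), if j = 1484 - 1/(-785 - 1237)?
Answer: 2338352759469785/680000622 ≈ 3.4388e+6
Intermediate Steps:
j = 3000649/2022 (j = 1484 - 1/(-2022) = 1484 - 1*(-1/2022) = 1484 + 1/2022 = 3000649/2022 ≈ 1484.0)
Y = 3000649/2022 ≈ 1484.0
(Y + 391)*(1834 + 1/((H - 1248)*(-1883 + 2332))) = (3000649/2022 + 391)*(1834 + 1/((1997 - 1248)*(-1883 + 2332))) = 3791251*(1834 + 1/(749*449))/2022 = 3791251*(1834 + 1/336301)/2022 = (3791251/2022)*(616776035/336301) = 2338352759469785/680000622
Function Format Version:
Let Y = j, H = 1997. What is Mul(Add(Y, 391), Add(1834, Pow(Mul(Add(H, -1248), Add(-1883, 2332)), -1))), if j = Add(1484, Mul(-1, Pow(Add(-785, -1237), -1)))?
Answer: Rational(2338352759469785, 680000622) ≈ 3.4388e+6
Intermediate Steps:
j = Rational(3000649, 2022) (j = Add(1484, Mul(-1, Pow(-2022, -1))) = Add(1484, Mul(-1, Rational(-1, 2022))) = Add(1484, Rational(1, 2022)) = Rational(3000649, 2022) ≈ 1484.0)
Y = Rational(3000649, 2022) ≈ 1484.0
Mul(Add(Y, 391), Add(1834, Pow(Mul(Add(H, -1248), Add(-1883, 2332)), -1))) = Mul(Add(Rational(3000649, 2022), 391), Add(1834, Pow(Mul(Add(1997, -1248), Add(-1883, 2332)), -1))) = Mul(Rational(3791251, 2022), Add(1834, Pow(Mul(749, 449), -1))) = Mul(Rational(3791251, 2022), Add(1834, Pow(336301, -1))) = Mul(Rational(3791251, 2022), Add(1834, Rational(1, 336301))) = Mul(Rational(3791251, 2022), Rational(616776035, 336301)) = Rational(2338352759469785, 680000622)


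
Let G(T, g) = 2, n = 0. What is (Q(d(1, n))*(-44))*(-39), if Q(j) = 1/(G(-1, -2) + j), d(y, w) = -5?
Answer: -572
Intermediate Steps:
Q(j) = 1/(2 + j)
(Q(d(1, n))*(-44))*(-39) = (-44/(2 - 5))*(-39) = (-44/(-3))*(-39) = -⅓*(-44)*(-39) = (44/3)*(-39) = -572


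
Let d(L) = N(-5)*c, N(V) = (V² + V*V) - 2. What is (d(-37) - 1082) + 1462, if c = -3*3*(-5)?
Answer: 2540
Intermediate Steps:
N(V) = -2 + 2*V² (N(V) = (V² + V²) - 2 = 2*V² - 2 = -2 + 2*V²)
c = 45 (c = -9*(-5) = 45)
d(L) = 2160 (d(L) = (-2 + 2*(-5)²)*45 = (-2 + 2*25)*45 = (-2 + 50)*45 = 48*45 = 2160)
(d(-37) - 1082) + 1462 = (2160 - 1082) + 1462 = 1078 + 1462 = 2540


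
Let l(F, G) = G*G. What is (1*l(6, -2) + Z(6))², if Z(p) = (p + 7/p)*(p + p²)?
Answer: 93025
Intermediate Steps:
l(F, G) = G²
Z(p) = (p + p²)*(p + 7/p)
(1*l(6, -2) + Z(6))² = (1*(-2)² + (7 + 6² + 6³ + 7*6))² = (1*4 + (7 + 36 + 216 + 42))² = (4 + 301)² = 305² = 93025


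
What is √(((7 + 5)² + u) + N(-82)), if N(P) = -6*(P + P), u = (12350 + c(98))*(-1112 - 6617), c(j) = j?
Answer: 2*I*√24052366 ≈ 9808.6*I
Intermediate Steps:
u = -96210592 (u = (12350 + 98)*(-1112 - 6617) = 12448*(-7729) = -96210592)
N(P) = -12*P
√(((7 + 5)² + u) + N(-82)) = √(((7 + 5)² - 96210592) - 12*(-82)) = √((12² - 96210592) + 984) = √((144 - 96210592) + 984) = √(-96210448 + 984) = √(-96209464) = 2*I*√24052366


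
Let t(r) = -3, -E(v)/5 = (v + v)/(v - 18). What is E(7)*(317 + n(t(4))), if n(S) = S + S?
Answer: 21770/11 ≈ 1979.1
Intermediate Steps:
E(v) = -10*v/(-18 + v) (E(v) = -5*(v + v)/(v - 18) = -5*2*v/(-18 + v) = -10*v/(-18 + v))
n(S) = 2*S
E(7)*(317 + n(t(4))) = (-10*7/(-18 + 7))*(317 + 2*(-3)) = (-10*7/(-11))*(317 - 6) = -10*7*(-1/11)*311 = (70/11)*311 = 21770/11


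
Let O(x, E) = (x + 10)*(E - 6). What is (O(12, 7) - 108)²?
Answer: 7396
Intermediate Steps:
O(x, E) = (-6 + E)*(10 + x) (O(x, E) = (10 + x)*(-6 + E) = (-6 + E)*(10 + x))
(O(12, 7) - 108)² = ((-60 - 6*12 + 10*7 + 7*12) - 108)² = ((-60 - 72 + 70 + 84) - 108)² = (22 - 108)² = (-86)² = 7396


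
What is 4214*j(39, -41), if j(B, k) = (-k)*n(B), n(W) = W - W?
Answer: 0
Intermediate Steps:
n(W) = 0
j(B, k) = 0 (j(B, k) = -k*0 = 0)
4214*j(39, -41) = 4214*0 = 0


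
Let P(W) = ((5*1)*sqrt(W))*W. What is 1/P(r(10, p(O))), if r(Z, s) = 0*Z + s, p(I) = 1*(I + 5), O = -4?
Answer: 1/5 ≈ 0.20000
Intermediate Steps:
p(I) = 5 + I (p(I) = 1*(5 + I) = 5 + I)
r(Z, s) = s (r(Z, s) = 0 + s = s)
P(W) = 5*W**(3/2) (P(W) = (5*sqrt(W))*W = 5*W**(3/2))
1/P(r(10, p(O))) = 1/(5*(5 - 4)**(3/2)) = 1/(5*1**(3/2)) = 1/(5*1) = 1/5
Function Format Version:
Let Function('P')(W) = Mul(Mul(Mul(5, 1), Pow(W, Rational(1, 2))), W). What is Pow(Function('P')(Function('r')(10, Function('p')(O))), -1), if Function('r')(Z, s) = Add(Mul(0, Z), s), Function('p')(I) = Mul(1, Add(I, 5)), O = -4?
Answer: Rational(1, 5) ≈ 0.20000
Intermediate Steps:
Function('p')(I) = Add(5, I) (Function('p')(I) = Mul(1, Add(5, I)) = Add(5, I))
Function('r')(Z, s) = s (Function('r')(Z, s) = Add(0, s) = s)
Function('P')(W) = Mul(5, Pow(W, Rational(3, 2))) (Function('P')(W) = Mul(Mul(5, Pow(W, Rational(1, 2))), W) = Mul(5, Pow(W, Rational(3, 2))))
Pow(Function('P')(Function('r')(10, Function('p')(O))), -1) = Pow(Mul(5, Pow(Add(5, -4), Rational(3, 2))), -1) = Pow(Mul(5, Pow(1, Rational(3, 2))), -1) = Pow(Mul(5, 1), -1) = Pow(5, -1) = Rational(1, 5)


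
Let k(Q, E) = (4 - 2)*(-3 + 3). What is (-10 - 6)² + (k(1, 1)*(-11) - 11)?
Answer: 245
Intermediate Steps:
k(Q, E) = 0 (k(Q, E) = 2*0 = 0)
(-10 - 6)² + (k(1, 1)*(-11) - 11) = (-10 - 6)² + (0*(-11) - 11) = (-16)² + (0 - 11) = 256 - 11 = 245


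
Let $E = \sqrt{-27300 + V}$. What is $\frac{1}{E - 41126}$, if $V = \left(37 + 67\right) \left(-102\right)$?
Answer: $- \frac{20563}{845692892} - \frac{27 i \sqrt{13}}{845692892} \approx -2.4315 \cdot 10^{-5} - 1.1511 \cdot 10^{-7} i$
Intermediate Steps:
$V = -10608$ ($V = 104 \left(-102\right) = -10608$)
$E = 54 i \sqrt{13}$ ($E = \sqrt{-27300 - 10608} = \sqrt{-37908} = 54 i \sqrt{13} \approx 194.7 i$)
$\frac{1}{E - 41126} = \frac{1}{54 i \sqrt{13} - 41126} = \frac{1}{-41126 + 54 i \sqrt{13}}$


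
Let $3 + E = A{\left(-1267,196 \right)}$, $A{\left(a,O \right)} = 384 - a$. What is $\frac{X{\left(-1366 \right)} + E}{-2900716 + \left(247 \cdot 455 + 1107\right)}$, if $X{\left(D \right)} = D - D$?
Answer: $- \frac{206}{348403} \approx -0.00059127$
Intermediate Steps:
$X{\left(D \right)} = 0$
$E = 1648$ ($E = -3 + \left(384 - -1267\right) = -3 + \left(384 + 1267\right) = -3 + 1651 = 1648$)
$\frac{X{\left(-1366 \right)} + E}{-2900716 + \left(247 \cdot 455 + 1107\right)} = \frac{0 + 1648}{-2900716 + \left(247 \cdot 455 + 1107\right)} = \frac{1648}{-2900716 + \left(112385 + 1107\right)} = \frac{1648}{-2900716 + 113492} = \frac{1648}{-2787224} = 1648 \left(- \frac{1}{2787224}\right) = - \frac{206}{348403}$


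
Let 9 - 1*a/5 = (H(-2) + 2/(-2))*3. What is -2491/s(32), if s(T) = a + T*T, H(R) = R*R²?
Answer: -2491/1204 ≈ -2.0689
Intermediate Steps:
H(R) = R³
a = 180 (a = 45 - 5*((-2)³ + 2/(-2))*3 = 45 - 5*(-8 + 2*(-½))*3 = 45 - 5*(-8 - 1)*3 = 45 - (-45)*3 = 45 - 5*(-27) = 45 + 135 = 180)
s(T) = 180 + T² (s(T) = 180 + T*T = 180 + T²)
-2491/s(32) = -2491/(180 + 32²) = -2491/(180 + 1024) = -2491/1204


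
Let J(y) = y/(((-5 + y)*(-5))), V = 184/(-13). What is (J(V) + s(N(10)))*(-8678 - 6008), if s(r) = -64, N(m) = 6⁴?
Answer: 1172882704/1245 ≈ 9.4207e+5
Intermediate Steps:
V = -184/13 (V = 184*(-1/13) = -184/13 ≈ -14.154)
N(m) = 1296
J(y) = y/(25 - 5*y)
(J(V) + s(N(10)))*(-8678 - 6008) = (-1*(-184/13)/(-25 + 5*(-184/13)) - 64)*(-8678 - 6008) = (-1*(-184/13)/(-25 - 920/13) - 64)*(-14686) = (-1*(-184/13)/(-1245/13) - 64)*(-14686) = (-1*(-184/13)*(-13/1245) - 64)*(-14686) = (-184/1245 - 64)*(-14686) = -79864/1245*(-14686) = 1172882704/1245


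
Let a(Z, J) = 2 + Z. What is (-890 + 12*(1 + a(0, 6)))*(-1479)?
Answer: 1263066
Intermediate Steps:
(-890 + 12*(1 + a(0, 6)))*(-1479) = (-890 + 12*(1 + (2 + 0)))*(-1479) = (-890 + 12*(1 + 2))*(-1479) = (-890 + 12*3)*(-1479) = (-890 + 36)*(-1479) = -854*(-1479) = 1263066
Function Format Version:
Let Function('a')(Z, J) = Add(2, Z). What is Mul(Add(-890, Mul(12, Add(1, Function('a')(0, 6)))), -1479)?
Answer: 1263066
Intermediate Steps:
Mul(Add(-890, Mul(12, Add(1, Function('a')(0, 6)))), -1479) = Mul(Add(-890, Mul(12, Add(1, Add(2, 0)))), -1479) = Mul(Add(-890, Mul(12, Add(1, 2))), -1479) = Mul(Add(-890, Mul(12, 3)), -1479) = Mul(Add(-890, 36), -1479) = Mul(-854, -1479) = 1263066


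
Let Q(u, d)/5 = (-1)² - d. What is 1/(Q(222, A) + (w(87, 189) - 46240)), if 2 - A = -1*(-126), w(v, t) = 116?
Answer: -1/45499 ≈ -2.1979e-5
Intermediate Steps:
A = -124 (A = 2 - (-1)*(-126) = 2 - 1*126 = 2 - 126 = -124)
Q(u, d) = 5 - 5*d (Q(u, d) = 5*((-1)² - d) = 5*(1 - d) = 5 - 5*d)
1/(Q(222, A) + (w(87, 189) - 46240)) = 1/((5 - 5*(-124)) + (116 - 46240)) = 1/((5 + 620) - 46124) = 1/(625 - 46124) = 1/(-45499) = -1/45499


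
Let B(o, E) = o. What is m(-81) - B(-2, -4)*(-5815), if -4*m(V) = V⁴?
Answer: -43093241/4 ≈ -1.0773e+7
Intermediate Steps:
m(V) = -V⁴/4
m(-81) - B(-2, -4)*(-5815) = -¼*(-81)⁴ - (-2)*(-5815) = -¼*43046721 - 1*11630 = -43046721/4 - 11630 = -43093241/4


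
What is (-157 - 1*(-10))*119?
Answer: -17493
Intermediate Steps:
(-157 - 1*(-10))*119 = (-157 + 10)*119 = -147*119 = -17493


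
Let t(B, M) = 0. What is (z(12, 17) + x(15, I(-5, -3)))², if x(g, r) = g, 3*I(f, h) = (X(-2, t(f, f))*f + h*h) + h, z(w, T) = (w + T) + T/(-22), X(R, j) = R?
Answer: 904401/484 ≈ 1868.6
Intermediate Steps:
z(w, T) = w + 21*T/22 (z(w, T) = (T + w) + T*(-1/22) = (T + w) - T/22 = w + 21*T/22)
I(f, h) = -2*f/3 + h/3 + h²/3 (I(f, h) = ((-2*f + h*h) + h)/3 = ((-2*f + h²) + h)/3 = ((h² - 2*f) + h)/3 = (h + h² - 2*f)/3 = -2*f/3 + h/3 + h²/3)
(z(12, 17) + x(15, I(-5, -3)))² = ((12 + (21/22)*17) + 15)² = ((12 + 357/22) + 15)² = (621/22 + 15)² = (951/22)² = 904401/484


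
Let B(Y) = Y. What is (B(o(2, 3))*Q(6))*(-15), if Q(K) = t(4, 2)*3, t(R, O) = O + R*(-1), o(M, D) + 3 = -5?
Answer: -720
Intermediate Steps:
o(M, D) = -8 (o(M, D) = -3 - 5 = -8)
t(R, O) = O - R
Q(K) = -6 (Q(K) = (2 - 1*4)*3 = (2 - 4)*3 = -2*3 = -6)
(B(o(2, 3))*Q(6))*(-15) = -8*(-6)*(-15) = 48*(-15) = -720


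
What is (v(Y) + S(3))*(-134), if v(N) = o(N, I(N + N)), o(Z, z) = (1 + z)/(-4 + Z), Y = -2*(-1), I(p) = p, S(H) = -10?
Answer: 1675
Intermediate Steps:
Y = 2
o(Z, z) = (1 + z)/(-4 + Z)
v(N) = (1 + 2*N)/(-4 + N) (v(N) = (1 + (N + N))/(-4 + N) = (1 + 2*N)/(-4 + N))
(v(Y) + S(3))*(-134) = ((1 + 2*2)/(-4 + 2) - 10)*(-134) = ((1 + 4)/(-2) - 10)*(-134) = (-1/2*5 - 10)*(-134) = (-5/2 - 10)*(-134) = -25/2*(-134) = 1675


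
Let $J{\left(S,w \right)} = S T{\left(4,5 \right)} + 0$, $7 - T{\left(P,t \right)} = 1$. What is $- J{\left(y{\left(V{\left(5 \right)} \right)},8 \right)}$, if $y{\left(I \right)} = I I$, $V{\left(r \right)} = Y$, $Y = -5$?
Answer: $-150$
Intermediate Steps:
$T{\left(P,t \right)} = 6$ ($T{\left(P,t \right)} = 7 - 1 = 6$)
$V{\left(r \right)} = -5$
$y{\left(I \right)} = I^{2}$
$J{\left(S,w \right)} = 6 S$ ($J{\left(S,w \right)} = S 6 + 0 = 6 S + 0 = 6 S$)
$- J{\left(y{\left(V{\left(5 \right)} \right)},8 \right)} = - 6 \left(-5\right)^{2} = - 6 \cdot 25 = \left(-1\right) 150 = -150$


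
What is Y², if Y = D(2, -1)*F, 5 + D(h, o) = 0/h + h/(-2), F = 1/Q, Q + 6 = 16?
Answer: 9/25 ≈ 0.36000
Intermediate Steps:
Q = 10 (Q = -6 + 16 = 10)
F = ⅒ (F = 1/10 = ⅒ ≈ 0.10000)
D(h, o) = -5 - h/2 (D(h, o) = -5 + (0/h + h/(-2)) = -5 + (0 + h*(-½)) = -5 + (0 - h/2) = -5 - h/2)
Y = -⅗ (Y = (-5 - ½*2)*(⅒) = (-5 - 1)*(⅒) = -6*⅒ = -⅗ ≈ -0.60000)
Y² = (-⅗)² = 9/25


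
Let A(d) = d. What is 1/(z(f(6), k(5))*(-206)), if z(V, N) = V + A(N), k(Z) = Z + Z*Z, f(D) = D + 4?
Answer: -1/8240 ≈ -0.00012136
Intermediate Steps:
f(D) = 4 + D
k(Z) = Z + Z²
z(V, N) = N + V (z(V, N) = V + N = N + V)
1/(z(f(6), k(5))*(-206)) = 1/((5*(1 + 5) + (4 + 6))*(-206)) = 1/((5*6 + 10)*(-206)) = 1/((30 + 10)*(-206)) = 1/(40*(-206)) = 1/(-8240) = -1/8240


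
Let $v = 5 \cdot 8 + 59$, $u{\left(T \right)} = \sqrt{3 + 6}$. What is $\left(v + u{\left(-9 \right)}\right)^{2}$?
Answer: $10404$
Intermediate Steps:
$u{\left(T \right)} = 3$ ($u{\left(T \right)} = \sqrt{9} = 3$)
$v = 99$ ($v = 40 + 59 = 99$)
$\left(v + u{\left(-9 \right)}\right)^{2} = \left(99 + 3\right)^{2} = 102^{2} = 10404$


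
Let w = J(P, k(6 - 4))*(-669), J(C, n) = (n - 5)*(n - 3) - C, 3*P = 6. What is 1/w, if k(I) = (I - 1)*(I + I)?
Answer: 1/2007 ≈ 0.00049826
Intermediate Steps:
P = 2 (P = (⅓)*6 = 2)
k(I) = 2*I*(-1 + I) (k(I) = (-1 + I)*(2*I) = 2*I*(-1 + I))
J(C, n) = -C + (-5 + n)*(-3 + n) (J(C, n) = (-5 + n)*(-3 + n) - C = -C + (-5 + n)*(-3 + n))
w = 2007 (w = (15 + (2*(6 - 4)*(-1 + (6 - 4)))² - 1*2 - 16*(6 - 4)*(-1 + (6 - 4)))*(-669) = (15 + (2*2*(-1 + 2))² - 2 - 16*2*(-1 + 2))*(-669) = (15 + (2*2*1)² - 2 - 16*2)*(-669) = (15 + 4² - 2 - 8*4)*(-669) = (15 + 16 - 2 - 32)*(-669) = -3*(-669) = 2007)
1/w = 1/2007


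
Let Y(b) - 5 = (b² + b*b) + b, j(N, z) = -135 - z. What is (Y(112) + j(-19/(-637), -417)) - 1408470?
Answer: -1382983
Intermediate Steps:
Y(b) = 5 + b + 2*b² (Y(b) = 5 + ((b² + b*b) + b) = 5 + ((b² + b²) + b) = 5 + (2*b² + b) = 5 + (b + 2*b²) = 5 + b + 2*b²)
(Y(112) + j(-19/(-637), -417)) - 1408470 = ((5 + 112 + 2*112²) + (-135 - 1*(-417))) - 1408470 = ((5 + 112 + 2*12544) + (-135 + 417)) - 1408470 = ((5 + 112 + 25088) + 282) - 1408470 = (25205 + 282) - 1408470 = 25487 - 1408470 = -1382983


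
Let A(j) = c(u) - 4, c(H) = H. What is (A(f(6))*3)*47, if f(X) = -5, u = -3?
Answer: -987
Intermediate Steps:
A(j) = -7 (A(j) = -3 - 4 = -7)
(A(f(6))*3)*47 = -7*3*47 = -21*47 = -987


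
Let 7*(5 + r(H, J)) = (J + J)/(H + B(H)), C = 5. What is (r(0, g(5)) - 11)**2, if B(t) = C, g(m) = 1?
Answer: 311364/1225 ≈ 254.17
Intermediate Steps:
B(t) = 5
r(H, J) = -5 + 2*J/(7*(5 + H)) (r(H, J) = -5 + ((J + J)/(H + 5))/7 = -5 + ((2*J)/(5 + H))/7 = -5 + (2*J/(5 + H))/7 = -5 + 2*J/(7*(5 + H)))
(r(0, g(5)) - 11)**2 = ((-175 - 35*0 + 2*1)/(7*(5 + 0)) - 11)**2 = ((1/7)*(-175 + 0 + 2)/5 - 11)**2 = ((1/7)*(1/5)*(-173) - 11)**2 = (-173/35 - 11)**2 = (-558/35)**2 = 311364/1225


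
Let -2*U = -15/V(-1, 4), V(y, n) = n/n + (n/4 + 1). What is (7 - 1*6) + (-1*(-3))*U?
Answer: 17/2 ≈ 8.5000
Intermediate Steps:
V(y, n) = 2 + n/4 (V(y, n) = 1 + (n/4 + 1) = 1 + (1 + n/4) = 2 + n/4)
U = 5/2 (U = -(-15)/(2*(2 + (¼)*4)) = -(-15)/(2*(2 + 1)) = -(-15)/(2*3) = -½*(-5) = 5/2 ≈ 2.5000)
(7 - 1*6) + (-1*(-3))*U = (7 - 1*6) - 1*(-3)*(5/2) = (7 - 6) + 3*(5/2) = 1 + 15/2 = 17/2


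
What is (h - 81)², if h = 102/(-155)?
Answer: 160199649/24025 ≈ 6668.0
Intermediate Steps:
h = -102/155 (h = 102*(-1/155) = -102/155 ≈ -0.65806)
(h - 81)² = (-102/155 - 81)² = (-12657/155)² = 160199649/24025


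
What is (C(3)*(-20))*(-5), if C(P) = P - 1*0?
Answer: 300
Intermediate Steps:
C(P) = P (C(P) = P + 0 = P)
(C(3)*(-20))*(-5) = (3*(-20))*(-5) = -60*(-5) = 300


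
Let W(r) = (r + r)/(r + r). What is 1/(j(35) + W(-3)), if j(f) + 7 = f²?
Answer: 1/1219 ≈ 0.00082034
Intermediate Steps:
W(r) = 1 (W(r) = (2*r)/((2*r)) = (2*r)*(1/(2*r)) = 1)
j(f) = -7 + f²
1/(j(35) + W(-3)) = 1/((-7 + 35²) + 1) = 1/((-7 + 1225) + 1) = 1/(1218 + 1) = 1/1219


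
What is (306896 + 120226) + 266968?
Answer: 694090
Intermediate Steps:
(306896 + 120226) + 266968 = 427122 + 266968 = 694090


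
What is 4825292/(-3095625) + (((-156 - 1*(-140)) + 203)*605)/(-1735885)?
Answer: -1745275107559/1074729800625 ≈ -1.6239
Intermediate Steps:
4825292/(-3095625) + (((-156 - 1*(-140)) + 203)*605)/(-1735885) = 4825292*(-1/3095625) + (((-156 + 140) + 203)*605)*(-1/1735885) = -4825292/3095625 + ((-16 + 203)*605)*(-1/1735885) = -4825292/3095625 + (187*605)*(-1/1735885) = -4825292/3095625 + 113135*(-1/1735885) = -4825292/3095625 - 22627/347177 = -1745275107559/1074729800625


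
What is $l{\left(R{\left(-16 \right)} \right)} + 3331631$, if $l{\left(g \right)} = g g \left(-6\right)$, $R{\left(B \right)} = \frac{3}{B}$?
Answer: $\frac{426448741}{128} \approx 3.3316 \cdot 10^{6}$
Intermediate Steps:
$l{\left(g \right)} = - 6 g^{2}$ ($l{\left(g \right)} = g^{2} \left(-6\right) = - 6 g^{2}$)
$l{\left(R{\left(-16 \right)} \right)} + 3331631 = - 6 \left(\frac{3}{-16}\right)^{2} + 3331631 = - 6 \left(3 \left(- \frac{1}{16}\right)\right)^{2} + 3331631 = - 6 \left(- \frac{3}{16}\right)^{2} + 3331631 = \left(-6\right) \frac{9}{256} + 3331631 = - \frac{27}{128} + 3331631 = \frac{426448741}{128}$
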